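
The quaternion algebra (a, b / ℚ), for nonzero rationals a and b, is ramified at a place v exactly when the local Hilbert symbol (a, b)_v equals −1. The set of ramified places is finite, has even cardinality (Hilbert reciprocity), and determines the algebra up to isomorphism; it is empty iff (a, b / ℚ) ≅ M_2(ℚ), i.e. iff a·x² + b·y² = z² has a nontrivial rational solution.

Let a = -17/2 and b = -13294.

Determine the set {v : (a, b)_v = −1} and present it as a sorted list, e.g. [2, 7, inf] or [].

Mod squares: a ≡ -34, b ≡ -46. Check v ∈ {∞, 2, 17, 23}.
v=∞: -34 < 0 and -46 < 0  ⇒  (a,b)_∞ = -1.
v=17: a=17^1·(≡8), b=17^2·(≡5) mod 17; (8|17)=+1, (5|17)=-1; (−1)^{1·2·8}·(+1)^2·(-1)^1 = -1.
v=23: a=23^0·(≡3), b=23^1·(≡20) mod 23; (3|23)=+1, (20|23)=-1; (−1)^{0·1·11}·(+1)^1·(-1)^0 = +1.
v=2: v_2(a)=-1, v_2(b)=1; units ≡ 7, 1 (mod 8); ε·ε+αω+βω = 1·0+-1·0+1·0 ≡ 0  ⇒  (a,b)_2 = +1.
|Ram(-34, -46)| = 2, even; anisotropic at {17, ∞}.

[17, inf]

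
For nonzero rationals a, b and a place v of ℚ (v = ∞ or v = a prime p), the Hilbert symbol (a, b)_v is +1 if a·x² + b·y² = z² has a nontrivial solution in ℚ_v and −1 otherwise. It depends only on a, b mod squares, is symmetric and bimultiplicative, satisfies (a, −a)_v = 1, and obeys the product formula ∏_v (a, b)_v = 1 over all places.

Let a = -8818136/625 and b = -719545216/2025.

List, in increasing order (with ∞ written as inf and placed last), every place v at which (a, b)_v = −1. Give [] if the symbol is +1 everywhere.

(a, b) ≡ (-2294, -66526) mod (ℚ^×)²; places V = {2, 3, 5, 13, 29, 31, 37, ∞}.
(a,b)_5: α=-4, u≡4; β=-2, v≡4 (mod 5); (4|5)=+1, (4|5)=+1; sign (−1)^0·+1^-2·+1^-4 = +1.
(a,b)_29: α=0, u≡26; β=1, v≡11 (mod 29); (26|29)=-1, (11|29)=-1; sign (−1)^0·-1^1·-1^0 = -1.
(a,b)_13: α=0, u≡11; β=2, v≡7 (mod 13); (11|13)=-1, (7|13)=-1; sign (−1)^0·-1^2·-1^0 = +1.
(a,b)_∞: sgn(-2294)=−, sgn(-66526)=−, so -1.
(a,b)_3: α=0, u≡1; β=-4, v≡2 (mod 3); (1|3)=+1, (2|3)=-1; sign (−1)^0·+1^-4·-1^0 = +1.
(a,b)_31: α=3, u≡9; β=1, v≡30 (mod 31); (9|31)=+1, (30|31)=-1; sign (−1)^1·+1^1·-1^3 = +1.
(a,b)_2: α=3, β=7; u≡5, v≡1 (mod 8); ε(u)ε(v)=0·0, αω(v)=3·0, βω(u)=7·1; sum ≡ 1  ⇒  -1.
(a,b)_37: α=1, u≡12; β=1, v≡19 (mod 37); (12|37)=+1, (19|37)=-1; sign (−1)^0·+1^1·-1^1 = -1.
(-2294, -66526 / ℚ) ramifies at {2, 29, 37, ∞}: a division algebra.

[2, 29, 37, inf]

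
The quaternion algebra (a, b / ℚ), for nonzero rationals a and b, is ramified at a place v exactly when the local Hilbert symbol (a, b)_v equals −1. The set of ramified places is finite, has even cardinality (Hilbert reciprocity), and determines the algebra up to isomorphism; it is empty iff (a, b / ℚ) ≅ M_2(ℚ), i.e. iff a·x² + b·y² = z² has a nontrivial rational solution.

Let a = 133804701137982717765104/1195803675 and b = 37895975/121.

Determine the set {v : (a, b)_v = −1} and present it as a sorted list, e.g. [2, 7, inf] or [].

Mod squares: a ≡ 12597, b ≡ 4199. Check v ∈ {∞, 2, 3, 5, 7, 11, 13, 17, 19}.
v=11: a=11^-6·(≡7), b=11^-2·(≡7) mod 11; (7|11)=-1, (7|11)=-1; (−1)^{-6·-2·5}·(-1)^-2·(-1)^-6 = +1.
v=7: a=7^4·(≡4), b=7^0·(≡6) mod 7; (4|7)=+1, (6|7)=-1; (−1)^{4·0·3}·(+1)^0·(-1)^4 = +1.
v=3: a=3^-3·(≡2), b=3^0·(≡2) mod 3; (2|3)=-1, (2|3)=-1; (−1)^{-3·0·1}·(-1)^0·(-1)^-3 = -1.
v=∞: 12597 > 0 and 4199 > 0  ⇒  (a,b)_∞ = +1.
v=13: a=13^3·(≡8), b=13^1·(≡5) mod 13; (8|13)=-1, (5|13)=-1; (−1)^{3·1·6}·(-1)^1·(-1)^3 = +1.
v=17: a=17^3·(≡11), b=17^1·(≡8) mod 17; (11|17)=-1, (8|17)=+1; (−1)^{3·1·8}·(-1)^1·(+1)^3 = -1.
v=19: a=19^9·(≡4), b=19^3·(≡13) mod 19; (4|19)=+1, (13|19)=-1; (−1)^{9·3·9}·(+1)^3·(-1)^9 = +1.
v=5: a=5^-2·(≡2), b=5^2·(≡4) mod 5; (2|5)=-1, (4|5)=+1; (−1)^{-2·2·2}·(-1)^2·(+1)^-2 = +1.
v=2: v_2(a)=4, v_2(b)=0; units ≡ 5, 7 (mod 8); ε·ε+αω+βω = 0·1+4·0+0·1 ≡ 0  ⇒  (a,b)_2 = +1.
(12597, 4199 / ℚ) ramifies at {3, 17}: a division algebra.

[3, 17]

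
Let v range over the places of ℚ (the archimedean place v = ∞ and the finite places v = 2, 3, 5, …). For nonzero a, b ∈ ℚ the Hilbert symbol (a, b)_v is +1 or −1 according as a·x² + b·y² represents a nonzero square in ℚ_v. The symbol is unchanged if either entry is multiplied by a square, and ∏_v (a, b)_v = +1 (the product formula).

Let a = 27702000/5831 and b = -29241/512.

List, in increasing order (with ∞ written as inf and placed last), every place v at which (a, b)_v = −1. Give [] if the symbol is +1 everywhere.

[5, 7]

Mod squares: a ≡ 11305, b ≡ -2. Check v ∈ {∞, 2, 3, 5, 7, 17, 19}.
v=∞: 11305 > 0 and -2 < 0  ⇒  (a,b)_∞ = +1.
v=2: v_2(a)=4, v_2(b)=-9; units ≡ 1, 7 (mod 8); ε·ε+αω+βω = 0·1+4·0+-9·0 ≡ 0  ⇒  (a,b)_2 = +1.
v=17: a=17^-1·(≡8), b=17^0·(≡8) mod 17; (8|17)=+1, (8|17)=+1; (−1)^{-1·0·8}·(+1)^0·(+1)^-1 = +1.
v=3: a=3^6·(≡1), b=3^4·(≡1) mod 3; (1|3)=+1, (1|3)=+1; (−1)^{6·4·1}·(+1)^4·(+1)^6 = +1.
v=5: a=5^3·(≡1), b=5^0·(≡2) mod 5; (1|5)=+1, (2|5)=-1; (−1)^{3·0·2}·(+1)^0·(-1)^3 = -1.
v=19: a=19^1·(≡11), b=19^2·(≡5) mod 19; (11|19)=+1, (5|19)=+1; (−1)^{1·2·9}·(+1)^2·(+1)^1 = +1.
v=7: a=7^-3·(≡6), b=7^0·(≡5) mod 7; (6|7)=-1, (5|7)=-1; (−1)^{-3·0·3}·(-1)^0·(-1)^-3 = -1.
|Ram(11305, -2)| = 2, even; anisotropic at {5, 7}.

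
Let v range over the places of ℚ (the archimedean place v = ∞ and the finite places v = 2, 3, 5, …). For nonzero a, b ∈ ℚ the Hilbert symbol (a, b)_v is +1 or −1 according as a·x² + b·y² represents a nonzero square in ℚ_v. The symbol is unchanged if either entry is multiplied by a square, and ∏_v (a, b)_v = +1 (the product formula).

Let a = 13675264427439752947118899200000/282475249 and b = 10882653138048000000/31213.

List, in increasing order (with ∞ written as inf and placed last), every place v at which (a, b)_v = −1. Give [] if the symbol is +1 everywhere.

[13, 17]

Mod squares: a ≡ 93670, b ≡ 25194. Check v ∈ {∞, 2, 3, 5, 7, 13, 17, 19, 29}.
v=∞: 93670 > 0 and 25194 > 0  ⇒  (a,b)_∞ = +1.
v=2: v_2(a)=25, v_2(b)=13; units ≡ 3, 5 (mod 8); ε·ε+αω+βω = 1·0+25·1+13·1 ≡ 0  ⇒  (a,b)_2 = +1.
v=5: a=5^5·(≡1), b=5^6·(≡4) mod 5; (1|5)=+1, (4|5)=+1; (−1)^{5·6·2}·(+1)^6·(+1)^5 = +1.
v=7: a=7^-10·(≡5), b=7^-4·(≡1) mod 7; (5|7)=-1, (1|7)=+1; (−1)^{-10·-4·3}·(-1)^-4·(+1)^-10 = +1.
v=13: a=13^2·(≡8), b=13^-1·(≡9) mod 13; (8|13)=-1, (9|13)=+1; (−1)^{2·-1·6}·(-1)^-1·(+1)^2 = -1.
v=29: a=29^3·(≡27), b=29^2·(≡6) mod 29; (27|29)=-1, (6|29)=+1; (−1)^{3·2·14}·(-1)^2·(+1)^3 = +1.
v=3: a=3^2·(≡1), b=3^1·(≡1) mod 3; (1|3)=+1, (1|3)=+1; (−1)^{2·1·1}·(+1)^1·(+1)^2 = +1.
v=17: a=17^5·(≡1), b=17^3·(≡14) mod 17; (1|17)=+1, (14|17)=-1; (−1)^{5·3·8}·(+1)^3·(-1)^5 = -1.
v=19: a=19^5·(≡4), b=19^3·(≡3) mod 19; (4|19)=+1, (3|19)=-1; (−1)^{5·3·9}·(+1)^3·(-1)^5 = +1.
Ram(93670, 25194) = {13, 17}; no ℚ_13-point on the conic.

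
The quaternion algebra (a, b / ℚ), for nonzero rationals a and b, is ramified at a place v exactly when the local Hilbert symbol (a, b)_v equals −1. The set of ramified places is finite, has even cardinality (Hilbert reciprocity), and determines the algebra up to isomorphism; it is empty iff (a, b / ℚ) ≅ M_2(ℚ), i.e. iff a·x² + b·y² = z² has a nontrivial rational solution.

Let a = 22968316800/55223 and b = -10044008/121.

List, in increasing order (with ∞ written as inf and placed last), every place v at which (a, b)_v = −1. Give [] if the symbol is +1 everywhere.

Mod squares: a ≡ 1794, b ≡ -14858. Check v ∈ {∞, 2, 3, 5, 7, 11, 13, 17, 19, 23}.
v=13: a=13^3·(≡5), b=13^2·(≡1) mod 13; (5|13)=-1, (1|13)=+1; (−1)^{3·2·6}·(-1)^2·(+1)^3 = +1.
v=2: v_2(a)=7, v_2(b)=3; units ≡ 1, 3 (mod 8); ε·ε+αω+βω = 0·1+7·1+3·0 ≡ 1  ⇒  (a,b)_2 = -1.
v=5: a=5^2·(≡4), b=5^0·(≡2) mod 5; (4|5)=+1, (2|5)=-1; (−1)^{2·0·2}·(+1)^0·(-1)^2 = +1.
v=17: a=17^0·(≡2), b=17^1·(≡14) mod 17; (2|17)=+1, (14|17)=-1; (−1)^{0·1·8}·(+1)^1·(-1)^0 = +1.
v=19: a=19^0·(≡2), b=19^1·(≡17) mod 19; (2|19)=-1, (17|19)=+1; (−1)^{0·1·9}·(-1)^1·(+1)^0 = -1.
v=3: a=3^3·(≡1), b=3^0·(≡1) mod 3; (1|3)=+1, (1|3)=+1; (−1)^{3·0·1}·(+1)^0·(+1)^3 = +1.
v=11: a=11^2·(≡5), b=11^-2·(≡4) mod 11; (5|11)=+1, (4|11)=+1; (−1)^{2·-2·5}·(+1)^-2·(+1)^2 = +1.
v=7: a=7^-4·(≡1), b=7^0·(≡6) mod 7; (1|7)=+1, (6|7)=-1; (−1)^{-4·0·3}·(+1)^0·(-1)^-4 = +1.
v=23: a=23^-1·(≡4), b=23^1·(≡20) mod 23; (4|23)=+1, (20|23)=-1; (−1)^{-1·1·11}·(+1)^1·(-1)^-1 = +1.
v=∞: 1794 > 0 and -14858 < 0  ⇒  (a,b)_∞ = +1.
(1794, -14858 / ℚ) ramifies at {2, 19}: a division algebra.

[2, 19]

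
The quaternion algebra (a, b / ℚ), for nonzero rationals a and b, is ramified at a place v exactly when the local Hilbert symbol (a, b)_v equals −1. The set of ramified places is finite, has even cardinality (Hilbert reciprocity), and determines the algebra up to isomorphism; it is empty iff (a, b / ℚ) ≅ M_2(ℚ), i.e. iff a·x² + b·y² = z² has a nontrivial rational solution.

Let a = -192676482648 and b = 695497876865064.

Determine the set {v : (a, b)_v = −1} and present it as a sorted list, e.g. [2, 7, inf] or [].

[3, 13, 23, 31]

Mod squares: a ≡ -2057718, b ≡ 896954. Check v ∈ {∞, 2, 3, 7, 13, 17, 23, 31, 37}.
v=2: v_2(a)=3, v_2(b)=3; units ≡ 5, 5 (mod 8); ε·ε+αω+βω = 0·0+3·1+3·1 ≡ 0  ⇒  (a,b)_2 = +1.
v=31: a=31^1·(≡12), b=31^1·(≡22) mod 31; (12|31)=-1, (22|31)=-1; (−1)^{1·1·15}·(-1)^1·(-1)^1 = -1.
v=∞: -2057718 < 0 and 896954 > 0  ⇒  (a,b)_∞ = +1.
v=23: a=23^1·(≡12), b=23^1·(≡16) mod 23; (12|23)=+1, (16|23)=+1; (−1)^{1·1·11}·(+1)^1·(+1)^1 = -1.
v=37: a=37^1·(≡33), b=37^1·(≡21) mod 37; (33|37)=+1, (21|37)=+1; (−1)^{1·1·18}·(+1)^1·(+1)^1 = +1.
v=3: a=3^5·(≡2), b=3^4·(≡2) mod 3; (2|3)=-1, (2|3)=-1; (−1)^{5·4·1}·(-1)^4·(-1)^5 = -1.
v=7: a=7^0·(≡1), b=7^2·(≡1) mod 7; (1|7)=+1, (1|7)=+1; (−1)^{0·2·3}·(+1)^2·(+1)^0 = +1.
v=17: a=17^2·(≡13), b=17^3·(≡5) mod 17; (13|17)=+1, (5|17)=-1; (−1)^{2·3·8}·(+1)^3·(-1)^2 = +1.
v=13: a=13^1·(≡7), b=13^2·(≡2) mod 13; (7|13)=-1, (2|13)=-1; (−1)^{1·2·6}·(-1)^2·(-1)^1 = -1.
(-2057718, 896954 / ℚ) ramifies at {3, 13, 23, 31}: a division algebra.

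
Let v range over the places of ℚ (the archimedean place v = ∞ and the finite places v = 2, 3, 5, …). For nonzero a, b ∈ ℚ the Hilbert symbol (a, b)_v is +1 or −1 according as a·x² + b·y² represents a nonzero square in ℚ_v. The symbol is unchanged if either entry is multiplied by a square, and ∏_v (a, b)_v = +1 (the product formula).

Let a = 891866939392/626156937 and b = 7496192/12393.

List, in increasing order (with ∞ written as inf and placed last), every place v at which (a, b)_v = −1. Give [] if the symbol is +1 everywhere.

[2, 17]

Mod squares: a ≡ 374, b ≡ 34. Check v ∈ {∞, 2, 3, 7, 11, 13, 17}.
v=3: a=3^-2·(≡2), b=3^-6·(≡1) mod 3; (2|3)=-1, (1|3)=+1; (−1)^{-2·-6·1}·(-1)^-6·(+1)^-2 = +1.
v=11: a=11^5·(≡4), b=11^4·(≡4) mod 11; (4|11)=+1, (4|11)=+1; (−1)^{5·4·5}·(+1)^4·(+1)^5 = +1.
v=7: a=7^-2·(≡3), b=7^0·(≡6) mod 7; (3|7)=-1, (6|7)=-1; (−1)^{-2·0·3}·(-1)^0·(-1)^-2 = +1.
v=13: a=13^2·(≡10), b=13^0·(≡7) mod 13; (10|13)=+1, (7|13)=-1; (−1)^{2·0·6}·(+1)^0·(-1)^2 = +1.
v=∞: 374 > 0 and 34 > 0  ⇒  (a,b)_∞ = +1.
v=2: v_2(a)=15, v_2(b)=9; units ≡ 3, 1 (mod 8); ε·ε+αω+βω = 1·0+15·0+9·1 ≡ 1  ⇒  (a,b)_2 = -1.
v=17: a=17^-5·(≡5), b=17^-1·(≡13) mod 17; (5|17)=-1, (13|17)=+1; (−1)^{-5·-1·8}·(-1)^-1·(+1)^-5 = -1.
(374, 34 / ℚ) ramifies at {2, 17}: a division algebra.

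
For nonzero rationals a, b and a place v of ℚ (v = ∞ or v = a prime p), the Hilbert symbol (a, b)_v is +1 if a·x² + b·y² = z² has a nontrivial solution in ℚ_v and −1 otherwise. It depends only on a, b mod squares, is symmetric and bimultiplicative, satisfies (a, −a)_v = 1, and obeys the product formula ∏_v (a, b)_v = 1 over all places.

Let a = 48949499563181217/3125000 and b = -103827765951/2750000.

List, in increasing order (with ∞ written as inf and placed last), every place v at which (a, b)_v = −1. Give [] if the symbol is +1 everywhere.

[2, 7, 11, 13]

Mod squares: a ≡ 546, b ≡ -429. Check v ∈ {∞, 2, 3, 5, 7, 11, 13}.
v=3: a=3^3·(≡2), b=3^9·(≡1) mod 3; (2|3)=-1, (1|3)=+1; (−1)^{3·9·1}·(-1)^9·(+1)^3 = +1.
v=13: a=13^5·(≡4), b=13^3·(≡5) mod 13; (4|13)=+1, (5|13)=-1; (−1)^{5·3·6}·(+1)^3·(-1)^5 = -1.
v=11: a=11^2·(≡7), b=11^-1·(≡1) mod 11; (7|11)=-1, (1|11)=+1; (−1)^{2·-1·5}·(-1)^-1·(+1)^2 = -1.
v=2: v_2(a)=-3, v_2(b)=-4; units ≡ 1, 3 (mod 8); ε·ε+αω+βω = 0·1+-3·1+-4·0 ≡ 1  ⇒  (a,b)_2 = -1.
v=∞: 546 > 0 and -429 < 0  ⇒  (a,b)_∞ = +1.
v=7: a=7^9·(≡4), b=7^4·(≡6) mod 7; (4|7)=+1, (6|7)=-1; (−1)^{9·4·3}·(+1)^4·(-1)^9 = -1.
v=5: a=5^-8·(≡4), b=5^-6·(≡4) mod 5; (4|5)=+1, (4|5)=+1; (−1)^{-8·-6·2}·(+1)^-6·(+1)^-8 = +1.
Ram(546, -429) = {2, 7, 11, 13}; no ℚ_2-point on the conic.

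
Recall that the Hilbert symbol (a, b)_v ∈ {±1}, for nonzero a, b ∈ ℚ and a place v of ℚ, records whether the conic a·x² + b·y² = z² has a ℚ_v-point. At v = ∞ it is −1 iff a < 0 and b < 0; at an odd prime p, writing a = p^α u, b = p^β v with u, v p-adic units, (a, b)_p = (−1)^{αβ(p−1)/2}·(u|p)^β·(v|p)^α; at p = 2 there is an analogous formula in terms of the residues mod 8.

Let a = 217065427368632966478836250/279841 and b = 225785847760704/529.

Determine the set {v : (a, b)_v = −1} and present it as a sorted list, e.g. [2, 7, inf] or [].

(a, b) ≡ (8778, 2261) mod (ℚ^×)²; places V = {2, 3, 5, 7, 11, 17, 19, 23, 29, ∞}.
(a,b)_11: α=3, u≡6; β=2, v≡8 (mod 11); (6|11)=-1, (8|11)=-1; sign (−1)^0·-1^2·-1^3 = -1.
(a,b)_23: α=-4, u≡22; β=-2, v≡19 (mod 23); (22|23)=-1, (19|23)=-1; sign (−1)^0·-1^-2·-1^-4 = +1.
(a,b)_5: α=4, u≡3; β=0, v≡1 (mod 5); (3|5)=-1, (1|5)=+1; sign (−1)^0·-1^0·+1^4 = +1.
(a,b)_2: α=1, β=6; u≡5, v≡5 (mod 8); ε(u)ε(v)=0·0, αω(v)=1·1, βω(u)=6·1; sum ≡ 1  ⇒  -1.
(a,b)_29: α=2, u≡16; β=0, v≡13 (mod 29); (16|29)=+1, (13|29)=+1; sign (−1)^0·+1^0·+1^2 = +1.
(a,b)_17: α=4, u≡10; β=1, v≡5 (mod 17); (10|17)=-1, (5|17)=-1; sign (−1)^0·-1^1·-1^4 = -1.
(a,b)_3: α=7, u≡1; β=6, v≡2 (mod 3); (1|3)=+1, (2|3)=-1; sign (−1)^0·+1^6·-1^7 = -1.
(a,b)_19: α=5, u≡7; β=3, v≡7 (mod 19); (7|19)=+1, (7|19)=+1; sign (−1)^1·+1^3·+1^5 = -1.
(a,b)_7: α=3, u≡2; β=3, v≡2 (mod 7); (2|7)=+1, (2|7)=+1; sign (−1)^1·+1^3·+1^3 = -1.
(a,b)_∞: sgn(8778)=+, sgn(2261)=+, so +1.
Ram(8778, 2261) = {2, 3, 7, 11, 17, 19}; no ℚ_2-point on the conic.

[2, 3, 7, 11, 17, 19]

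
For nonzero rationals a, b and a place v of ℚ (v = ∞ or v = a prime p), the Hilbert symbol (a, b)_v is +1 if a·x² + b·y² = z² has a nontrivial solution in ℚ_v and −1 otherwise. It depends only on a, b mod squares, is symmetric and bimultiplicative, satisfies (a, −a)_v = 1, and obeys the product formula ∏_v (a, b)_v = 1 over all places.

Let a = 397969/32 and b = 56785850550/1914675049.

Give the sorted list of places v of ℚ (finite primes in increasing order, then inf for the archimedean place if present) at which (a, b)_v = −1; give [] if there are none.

[2, 3, 13, 23]

Mod squares: a ≡ 6578, b ≡ 102. Check v ∈ {∞, 2, 3, 5, 7, 11, 13, 17, 19, 23, 47}.
v=19: a=19^0·(≡4), b=19^-2·(≡17) mod 19; (4|19)=+1, (17|19)=+1; (−1)^{0·-2·9}·(+1)^-2·(+1)^0 = +1.
v=3: a=3^0·(≡2), b=3^3·(≡1) mod 3; (2|3)=-1, (1|3)=+1; (−1)^{0·3·1}·(-1)^3·(+1)^0 = -1.
v=13: a=13^1·(≡4), b=13^2·(≡2) mod 13; (4|13)=+1, (2|13)=-1; (−1)^{1·2·6}·(+1)^2·(-1)^1 = -1.
v=47: a=47^0·(≡30), b=47^-2·(≡3) mod 47; (30|47)=-1, (3|47)=+1; (−1)^{0·-2·23}·(-1)^-2·(+1)^0 = +1.
v=7: a=7^0·(≡3), b=7^-4·(≡1) mod 7; (3|7)=-1, (1|7)=+1; (−1)^{0·-4·3}·(-1)^-4·(+1)^0 = +1.
v=17: a=17^0·(≡9), b=17^1·(≡6) mod 17; (9|17)=+1, (6|17)=-1; (−1)^{0·1·8}·(+1)^1·(-1)^0 = +1.
v=∞: 6578 > 0 and 102 > 0  ⇒  (a,b)_∞ = +1.
v=11: a=11^3·(≡9), b=11^4·(≡5) mod 11; (9|11)=+1, (5|11)=+1; (−1)^{3·4·5}·(+1)^4·(+1)^3 = +1.
v=2: v_2(a)=-5, v_2(b)=1; units ≡ 1, 3 (mod 8); ε·ε+αω+βω = 0·1+-5·1+1·0 ≡ 1  ⇒  (a,b)_2 = -1.
v=5: a=5^0·(≡2), b=5^2·(≡3) mod 5; (2|5)=-1, (3|5)=-1; (−1)^{0·2·2}·(-1)^2·(-1)^0 = +1.
v=23: a=23^1·(≡11), b=23^0·(≡15) mod 23; (11|23)=-1, (15|23)=-1; (−1)^{1·0·11}·(-1)^0·(-1)^1 = -1.
Ram(6578, 102) = {2, 3, 13, 23}; no ℚ_2-point on the conic.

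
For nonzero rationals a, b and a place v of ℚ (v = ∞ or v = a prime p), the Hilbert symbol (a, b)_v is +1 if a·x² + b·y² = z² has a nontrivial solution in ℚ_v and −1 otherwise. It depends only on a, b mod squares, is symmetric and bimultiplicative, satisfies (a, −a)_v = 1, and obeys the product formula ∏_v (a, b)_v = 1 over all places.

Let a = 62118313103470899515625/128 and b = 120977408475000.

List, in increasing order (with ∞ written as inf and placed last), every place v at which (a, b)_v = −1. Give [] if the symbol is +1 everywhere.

(a, b) ≡ (254562, 17710) mod (ℚ^×)²; places V = {2, 3, 5, 7, 11, 19, 23, 29, ∞}.
(a,b)_11: α=1, u≡4; β=1, v≡9 (mod 11); (4|11)=+1, (9|11)=+1; sign (−1)^1·+1^1·+1^1 = -1.
(a,b)_2: α=-7, β=3; u≡1, v≡7 (mod 8); ε(u)ε(v)=0·1, αω(v)=-7·0, βω(u)=3·0; sum ≡ 0  ⇒  +1.
(a,b)_23: α=2, u≡22; β=1, v≡20 (mod 23); (22|23)=-1, (20|23)=-1; sign (−1)^0·-1^1·-1^2 = -1.
(a,b)_19: α=3, u≡10; β=2, v≡2 (mod 19); (10|19)=-1, (2|19)=-1; sign (−1)^0·-1^2·-1^3 = -1.
(a,b)_7: α=5, u≡2; β=1, v≡3 (mod 7); (2|7)=+1, (3|7)=-1; sign (−1)^1·+1^1·-1^5 = +1.
(a,b)_∞: sgn(254562)=+, sgn(17710)=+, so +1.
(a,b)_5: α=6, u≡3; β=5, v≡2 (mod 5); (3|5)=-1, (2|5)=-1; sign (−1)^0·-1^5·-1^6 = -1.
(a,b)_3: α=5, u≡2; β=2, v≡1 (mod 3); (2|3)=-1, (1|3)=+1; sign (−1)^0·-1^2·+1^5 = +1.
(a,b)_29: α=3, u≡5; β=2, v≡4 (mod 29); (5|29)=+1, (4|29)=+1; sign (−1)^0·+1^2·+1^3 = +1.
Ram(254562, 17710) = {5, 11, 19, 23}; no ℚ_5-point on the conic.

[5, 11, 19, 23]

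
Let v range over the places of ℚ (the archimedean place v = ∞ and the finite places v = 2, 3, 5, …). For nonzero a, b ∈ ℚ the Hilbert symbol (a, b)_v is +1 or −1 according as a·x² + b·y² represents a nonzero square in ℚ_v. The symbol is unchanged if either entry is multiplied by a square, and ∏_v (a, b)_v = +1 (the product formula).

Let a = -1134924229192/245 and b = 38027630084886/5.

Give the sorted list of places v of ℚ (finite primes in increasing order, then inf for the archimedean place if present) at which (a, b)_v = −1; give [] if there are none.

[5, 37]

Mod squares: a ≡ -1036271210, b ≡ 50830. Check v ∈ {∞, 2, 3, 5, 7, 13, 17, 19, 23, 29, 37}.
v=37: a=37^3·(≡5), b=37^2·(≡22) mod 37; (5|37)=-1, (22|37)=-1; (−1)^{3·2·18}·(-1)^2·(-1)^3 = -1.
v=2: v_2(a)=3, v_2(b)=1; units ≡ 3, 7 (mod 8); ε·ε+αω+βω = 1·1+3·0+1·1 ≡ 0  ⇒  (a,b)_2 = +1.
v=29: a=29^1·(≡23), b=29^2·(≡25) mod 29; (23|29)=+1, (25|29)=+1; (−1)^{1·2·14}·(+1)^2·(+1)^1 = +1.
v=17: a=17^1·(≡16), b=17^1·(≡15) mod 17; (16|17)=+1, (15|17)=+1; (−1)^{1·1·8}·(+1)^1·(+1)^1 = +1.
v=23: a=23^1·(≡17), b=23^1·(≡16) mod 23; (17|23)=-1, (16|23)=+1; (−1)^{1·1·11}·(-1)^1·(+1)^1 = +1.
v=3: a=3^0·(≡1), b=3^2·(≡1) mod 3; (1|3)=+1, (1|3)=+1; (−1)^{0·2·1}·(+1)^2·(+1)^0 = +1.
v=13: a=13^1·(≡9), b=13^1·(≡9) mod 13; (9|13)=+1, (9|13)=+1; (−1)^{1·1·6}·(+1)^1·(+1)^1 = +1.
v=19: a=19^1·(≡18), b=19^2·(≡9) mod 19; (18|19)=-1, (9|19)=+1; (−1)^{1·2·9}·(-1)^2·(+1)^1 = +1.
v=5: a=5^-1·(≡2), b=5^-1·(≡1) mod 5; (2|5)=-1, (1|5)=+1; (−1)^{-1·-1·2}·(-1)^-1·(+1)^-1 = -1.
v=7: a=7^-2·(≡6), b=7^0·(≡3) mod 7; (6|7)=-1, (3|7)=-1; (−1)^{-2·0·3}·(-1)^0·(-1)^-2 = +1.
v=∞: -1036271210 < 0 and 50830 > 0  ⇒  (a,b)_∞ = +1.
Ram(-1036271210, 50830) = {5, 37}; no ℚ_5-point on the conic.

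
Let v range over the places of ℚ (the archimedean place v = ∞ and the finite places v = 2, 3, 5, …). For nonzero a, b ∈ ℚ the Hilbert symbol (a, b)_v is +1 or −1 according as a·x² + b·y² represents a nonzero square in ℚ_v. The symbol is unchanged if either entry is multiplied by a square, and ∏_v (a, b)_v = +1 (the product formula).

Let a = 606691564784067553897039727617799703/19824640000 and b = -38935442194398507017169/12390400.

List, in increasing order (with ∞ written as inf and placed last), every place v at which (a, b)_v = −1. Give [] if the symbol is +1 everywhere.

[2, 3, 7, 13]

Mod squares: a ≡ 106743, b ≡ -2750041. Check v ∈ {∞, 2, 3, 5, 7, 11, 13, 17, 19, 23, 29, 31}.
v=7: a=7^1·(≡5), b=7^1·(≡5) mod 7; (5|7)=-1, (5|7)=-1; (−1)^{1·1·3}·(-1)^1·(-1)^1 = -1.
v=23: a=23^5·(≡18), b=23^3·(≡10) mod 23; (18|23)=+1, (10|23)=-1; (−1)^{5·3·11}·(+1)^3·(-1)^5 = +1.
v=3: a=3^11·(≡1), b=3^8·(≡2) mod 3; (1|3)=+1, (2|3)=-1; (−1)^{11·8·1}·(+1)^8·(-1)^11 = -1.
v=13: a=13^3·(≡11), b=13^2·(≡6) mod 13; (11|13)=-1, (6|13)=-1; (−1)^{3·2·6}·(-1)^2·(-1)^3 = -1.
v=11: a=11^-2·(≡7), b=11^-2·(≡3) mod 11; (7|11)=-1, (3|11)=+1; (−1)^{-2·-2·5}·(-1)^-2·(+1)^-2 = +1.
v=5: a=5^-4·(≡2), b=5^-2·(≡1) mod 5; (2|5)=-1, (1|5)=+1; (−1)^{-4·-2·2}·(-1)^-2·(+1)^-4 = +1.
v=31: a=31^2·(≡20), b=31^1·(≡30) mod 31; (20|31)=+1, (30|31)=-1; (−1)^{2·1·15}·(+1)^1·(-1)^2 = +1.
v=∞: 106743 > 0 and -2750041 < 0  ⇒  (a,b)_∞ = +1.
v=29: a=29^2·(≡5), b=29^1·(≡20) mod 29; (5|29)=+1, (20|29)=+1; (−1)^{2·1·14}·(+1)^1·(+1)^2 = +1.
v=17: a=17^9·(≡11), b=17^6·(≡13) mod 17; (11|17)=-1, (13|17)=+1; (−1)^{9·6·8}·(-1)^6·(+1)^9 = +1.
v=19: a=19^2·(≡7), b=19^1·(≡12) mod 19; (7|19)=+1, (12|19)=-1; (−1)^{2·1·9}·(+1)^1·(-1)^2 = +1.
v=2: v_2(a)=-18, v_2(b)=-12; units ≡ 7, 7 (mod 8); ε·ε+αω+βω = 1·1+-18·0+-12·0 ≡ 1  ⇒  (a,b)_2 = -1.
(106743, -2750041 / ℚ) ramifies at {2, 3, 7, 13}: a division algebra.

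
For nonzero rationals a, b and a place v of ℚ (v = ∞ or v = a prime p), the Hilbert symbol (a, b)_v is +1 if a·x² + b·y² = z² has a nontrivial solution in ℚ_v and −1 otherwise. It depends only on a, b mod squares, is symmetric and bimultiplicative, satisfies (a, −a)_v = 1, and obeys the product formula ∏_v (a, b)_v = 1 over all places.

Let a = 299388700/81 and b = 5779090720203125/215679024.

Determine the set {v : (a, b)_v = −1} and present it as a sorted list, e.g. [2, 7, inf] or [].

[2, 11, 13, 17, 19, 43]

Mod squares: a ≡ 2993887, b ≡ 83300503. Check v ∈ {∞, 2, 3, 5, 11, 13, 17, 19, 23, 31, 41, 43}.
v=2: v_2(a)=2, v_2(b)=-4; units ≡ 7, 7 (mod 8); ε·ε+αω+βω = 1·1+2·0+-4·0 ≡ 1  ⇒  (a,b)_2 = -1.
v=41: a=41^0·(≡24), b=41^-2·(≡17) mod 41; (24|41)=-1, (17|41)=-1; (−1)^{0·-2·20}·(-1)^-2·(-1)^0 = +1.
v=23: a=23^1·(≡8), b=23^1·(≡15) mod 23; (8|23)=+1, (15|23)=-1; (−1)^{1·1·11}·(+1)^1·(-1)^1 = +1.
v=5: a=5^2·(≡3), b=5^6·(≡2) mod 5; (3|5)=-1, (2|5)=-1; (−1)^{2·6·2}·(-1)^6·(-1)^2 = +1.
v=19: a=19^1·(≡6), b=19^1·(≡9) mod 19; (6|19)=+1, (9|19)=+1; (−1)^{1·1·9}·(+1)^1·(+1)^1 = -1.
v=11: a=11^0·(≡7), b=11^-1·(≡2) mod 11; (7|11)=-1, (2|11)=-1; (−1)^{0·-1·5}·(-1)^-1·(-1)^0 = -1.
v=43: a=43^0·(≡18), b=43^1·(≡5) mod 43; (18|43)=-1, (5|43)=-1; (−1)^{0·1·21}·(-1)^1·(-1)^0 = -1.
v=3: a=3^-4·(≡1), b=3^-6·(≡1) mod 3; (1|3)=+1, (1|3)=+1; (−1)^{-4·-6·1}·(+1)^-6·(+1)^-4 = +1.
v=∞: 2993887 > 0 and 83300503 > 0  ⇒  (a,b)_∞ = +1.
v=31: a=31^1·(≡24), b=31^1·(≡19) mod 31; (24|31)=-1, (19|31)=+1; (−1)^{1·1·15}·(-1)^1·(+1)^1 = +1.
v=13: a=13^1·(≡12), b=13^3·(≡7) mod 13; (12|13)=+1, (7|13)=-1; (−1)^{1·3·6}·(+1)^3·(-1)^1 = -1.
v=17: a=17^1·(≡4), b=17^2·(≡11) mod 17; (4|17)=+1, (11|17)=-1; (−1)^{1·2·8}·(+1)^2·(-1)^1 = -1.
Ram(2993887, 83300503) = {2, 11, 13, 17, 19, 43}; no ℚ_2-point on the conic.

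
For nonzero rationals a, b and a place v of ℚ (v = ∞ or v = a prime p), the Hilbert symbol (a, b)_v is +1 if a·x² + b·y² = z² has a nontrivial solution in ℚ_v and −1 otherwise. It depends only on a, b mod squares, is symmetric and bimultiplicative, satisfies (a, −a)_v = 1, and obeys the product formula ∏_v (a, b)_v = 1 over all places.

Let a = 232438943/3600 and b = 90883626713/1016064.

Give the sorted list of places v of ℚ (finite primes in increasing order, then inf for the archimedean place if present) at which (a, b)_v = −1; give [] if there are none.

(a, b) ≡ (23, 17) mod (ℚ^×)²; places V = {2, 3, 5, 7, 11, 17, 23, ∞}.
(a,b)_11: α=2, u≡3; β=2, v≡2 (mod 11); (3|11)=+1, (2|11)=-1; sign (−1)^0·+1^2·-1^2 = +1.
(a,b)_5: α=-2, u≡2; β=0, v≡2 (mod 5); (2|5)=-1, (2|5)=-1; sign (−1)^0·-1^0·-1^-2 = +1.
(a,b)_∞: sgn(23)=+, sgn(17)=+, so +1.
(a,b)_23: α=1, u≡4; β=2, v≡5 (mod 23); (4|23)=+1, (5|23)=-1; sign (−1)^0·+1^2·-1^1 = -1.
(a,b)_3: α=-2, u≡2; β=-4, v≡2 (mod 3); (2|3)=-1, (2|3)=-1; sign (−1)^0·-1^-4·-1^-2 = +1.
(a,b)_7: α=0, u≡1; β=-2, v≡6 (mod 7); (1|7)=+1, (6|7)=-1; sign (−1)^0·+1^-2·-1^0 = +1.
(a,b)_2: α=-4, β=-8; u≡7, v≡1 (mod 8); ε(u)ε(v)=1·0, αω(v)=-4·0, βω(u)=-8·0; sum ≡ 0  ⇒  +1.
(a,b)_17: α=4, u≡14; β=5, v≡9 (mod 17); (14|17)=-1, (9|17)=+1; sign (−1)^0·-1^5·+1^4 = -1.
(23, 17 / ℚ) ramifies at {17, 23}: a division algebra.

[17, 23]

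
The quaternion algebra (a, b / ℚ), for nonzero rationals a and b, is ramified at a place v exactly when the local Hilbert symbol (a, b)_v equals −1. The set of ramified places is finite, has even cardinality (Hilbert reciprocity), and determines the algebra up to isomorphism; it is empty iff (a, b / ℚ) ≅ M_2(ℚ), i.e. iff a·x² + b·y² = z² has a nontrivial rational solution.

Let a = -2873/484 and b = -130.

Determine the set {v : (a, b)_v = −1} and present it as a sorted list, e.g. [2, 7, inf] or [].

Mod squares: a ≡ -17, b ≡ -130. Check v ∈ {∞, 2, 5, 11, 13, 17}.
v=∞: -17 < 0 and -130 < 0  ⇒  (a,b)_∞ = -1.
v=13: a=13^2·(≡3), b=13^1·(≡3) mod 13; (3|13)=+1, (3|13)=+1; (−1)^{2·1·6}·(+1)^1·(+1)^2 = +1.
v=11: a=11^-2·(≡5), b=11^0·(≡2) mod 11; (5|11)=+1, (2|11)=-1; (−1)^{-2·0·5}·(+1)^0·(-1)^-2 = +1.
v=2: v_2(a)=-2, v_2(b)=1; units ≡ 7, 7 (mod 8); ε·ε+αω+βω = 1·1+-2·0+1·0 ≡ 1  ⇒  (a,b)_2 = -1.
v=17: a=17^1·(≡15), b=17^0·(≡6) mod 17; (15|17)=+1, (6|17)=-1; (−1)^{1·0·8}·(+1)^0·(-1)^1 = -1.
v=5: a=5^0·(≡3), b=5^1·(≡4) mod 5; (3|5)=-1, (4|5)=+1; (−1)^{0·1·2}·(-1)^1·(+1)^0 = -1.
|Ram(-17, -130)| = 4, even; anisotropic at {2, 5, 17, ∞}.

[2, 5, 17, inf]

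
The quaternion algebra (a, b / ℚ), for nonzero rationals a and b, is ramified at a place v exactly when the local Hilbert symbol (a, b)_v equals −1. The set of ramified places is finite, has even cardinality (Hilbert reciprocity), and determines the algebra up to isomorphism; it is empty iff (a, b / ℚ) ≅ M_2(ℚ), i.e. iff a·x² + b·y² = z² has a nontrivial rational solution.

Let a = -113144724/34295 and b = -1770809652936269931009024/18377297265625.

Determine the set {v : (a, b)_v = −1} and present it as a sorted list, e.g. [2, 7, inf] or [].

(a, b) ≡ (-124355, -29) mod (ℚ^×)²; places V = {2, 3, 5, 7, 11, 13, 17, 19, 29, ∞}.
(a,b)_7: α=5, u≡1; β=12, v≡5 (mod 7); (1|7)=+1, (5|7)=-1; sign (−1)^0·+1^12·-1^5 = -1.
(a,b)_13: α=0, u≡9; β=2, v≡9 (mod 13); (9|13)=+1, (9|13)=+1; sign (−1)^0·+1^2·+1^0 = +1.
(a,b)_∞: sgn(-124355)=−, sgn(-29)=−, so -1.
(a,b)_19: α=-3, u≡2; β=-6, v≡16 (mod 19); (2|19)=-1, (16|19)=+1; sign (−1)^0·-1^-6·+1^-3 = +1.
(a,b)_2: α=2, β=10; u≡5, v≡3 (mod 8); ε(u)ε(v)=0·1, αω(v)=2·1, βω(u)=10·1; sum ≡ 0  ⇒  +1.
(a,b)_11: α=1, u≡5; β=2, v≡5 (mod 11); (5|11)=+1, (5|11)=+1; sign (−1)^0·+1^2·+1^1 = +1.
(a,b)_17: α=1, u≡5; β=2, v≡5 (mod 17); (5|17)=-1, (5|17)=-1; sign (−1)^0·-1^2·-1^1 = -1.
(a,b)_29: α=0, u≡15; β=1, v≡7 (mod 29); (15|29)=-1, (7|29)=+1; sign (−1)^0·-1^1·+1^0 = -1.
(a,b)_5: α=-1, u≡4; β=-8, v≡1 (mod 5); (4|5)=+1, (1|5)=+1; sign (−1)^0·+1^-8·+1^-1 = +1.
(a,b)_3: α=2, u≡1; β=6, v≡1 (mod 3); (1|3)=+1, (1|3)=+1; sign (−1)^0·+1^6·+1^2 = +1.
|Ram(-124355, -29)| = 4, even; anisotropic at {7, 17, 29, ∞}.

[7, 17, 29, inf]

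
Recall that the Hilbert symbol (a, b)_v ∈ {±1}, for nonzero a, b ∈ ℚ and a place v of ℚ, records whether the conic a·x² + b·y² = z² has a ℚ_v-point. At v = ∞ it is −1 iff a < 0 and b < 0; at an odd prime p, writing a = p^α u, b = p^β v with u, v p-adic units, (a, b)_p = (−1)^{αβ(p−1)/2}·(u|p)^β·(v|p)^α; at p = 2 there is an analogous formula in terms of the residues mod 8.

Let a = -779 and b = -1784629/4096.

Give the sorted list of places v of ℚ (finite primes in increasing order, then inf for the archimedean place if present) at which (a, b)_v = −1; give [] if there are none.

[7, 19, 41, inf]

(a, b) ≡ (-779, -301) mod (ℚ^×)²; places V = {2, 7, 11, 19, 41, 43, ∞}.
(a,b)_∞: sgn(-779)=−, sgn(-301)=−, so -1.
(a,b)_7: α=0, u≡5; β=3, v≡5 (mod 7); (5|7)=-1, (5|7)=-1; sign (−1)^0·-1^3·-1^0 = -1.
(a,b)_19: α=1, u≡16; β=0, v≡2 (mod 19); (16|19)=+1, (2|19)=-1; sign (−1)^0·+1^0·-1^1 = -1.
(a,b)_41: α=1, u≡22; β=0, v≡26 (mod 41); (22|41)=-1, (26|41)=-1; sign (−1)^0·-1^0·-1^1 = -1.
(a,b)_2: α=0, β=-12; u≡5, v≡3 (mod 8); ε(u)ε(v)=0·1, αω(v)=0·1, βω(u)=-12·1; sum ≡ 0  ⇒  +1.
(a,b)_11: α=0, u≡2; β=2, v≡6 (mod 11); (2|11)=-1, (6|11)=-1; sign (−1)^0·-1^2·-1^0 = +1.
(a,b)_43: α=0, u≡38; β=1, v≡11 (mod 43); (38|43)=+1, (11|43)=+1; sign (−1)^0·+1^1·+1^0 = +1.
Ram(-779, -301) = {7, 19, 41, ∞}; no ℚ_7-point on the conic.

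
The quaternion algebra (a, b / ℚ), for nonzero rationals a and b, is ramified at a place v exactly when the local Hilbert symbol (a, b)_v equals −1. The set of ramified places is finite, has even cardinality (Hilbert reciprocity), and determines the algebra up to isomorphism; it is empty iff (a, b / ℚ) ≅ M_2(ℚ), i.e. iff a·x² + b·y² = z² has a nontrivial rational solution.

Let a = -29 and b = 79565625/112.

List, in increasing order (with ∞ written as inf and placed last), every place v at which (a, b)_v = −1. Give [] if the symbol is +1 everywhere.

[2, 7, 23, 41]

Mod squares: a ≡ -29, b ≡ 99015. Check v ∈ {∞, 2, 3, 5, 7, 23, 29, 41}.
v=29: a=29^1·(≡28), b=29^0·(≡20) mod 29; (28|29)=+1, (20|29)=+1; (−1)^{1·0·14}·(+1)^0·(+1)^1 = +1.
v=5: a=5^0·(≡1), b=5^5·(≡3) mod 5; (1|5)=+1, (3|5)=-1; (−1)^{0·5·2}·(+1)^5·(-1)^0 = +1.
v=23: a=23^0·(≡17), b=23^1·(≡3) mod 23; (17|23)=-1, (3|23)=+1; (−1)^{0·1·11}·(-1)^1·(+1)^0 = -1.
v=7: a=7^0·(≡6), b=7^-1·(≡3) mod 7; (6|7)=-1, (3|7)=-1; (−1)^{0·-1·3}·(-1)^-1·(-1)^0 = -1.
v=2: v_2(a)=0, v_2(b)=-4; units ≡ 3, 7 (mod 8); ε·ε+αω+βω = 1·1+0·0+-4·1 ≡ 1  ⇒  (a,b)_2 = -1.
v=3: a=3^0·(≡1), b=3^3·(≡2) mod 3; (1|3)=+1, (2|3)=-1; (−1)^{0·3·1}·(+1)^3·(-1)^0 = +1.
v=41: a=41^0·(≡12), b=41^1·(≡10) mod 41; (12|41)=-1, (10|41)=+1; (−1)^{0·1·20}·(-1)^1·(+1)^0 = -1.
v=∞: -29 < 0 and 99015 > 0  ⇒  (a,b)_∞ = +1.
|Ram(-29, 99015)| = 4, even; anisotropic at {2, 7, 23, 41}.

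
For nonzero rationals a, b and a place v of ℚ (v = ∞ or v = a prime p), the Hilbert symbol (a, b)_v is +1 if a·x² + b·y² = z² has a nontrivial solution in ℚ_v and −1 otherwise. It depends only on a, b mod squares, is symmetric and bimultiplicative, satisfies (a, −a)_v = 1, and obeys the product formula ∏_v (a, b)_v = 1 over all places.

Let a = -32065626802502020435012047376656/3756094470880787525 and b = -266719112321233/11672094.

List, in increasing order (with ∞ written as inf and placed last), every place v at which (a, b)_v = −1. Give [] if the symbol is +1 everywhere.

(a, b) ≡ (-29, -1332318) mod (ℚ^×)²; places V = {2, 3, 5, 7, 11, 13, 19, 23, 29, 31, 37, 47, ∞}.
(a,b)_3: α=2, u≡1; β=-1, v≡2 (mod 3); (1|3)=+1, (2|3)=-1; sign (−1)^0·+1^-1·-1^2 = +1.
(a,b)_47: α=4, u≡14; β=2, v≡40 (mod 47); (14|47)=+1, (40|47)=-1; sign (−1)^0·+1^2·-1^4 = +1.
(a,b)_37: α=-6, u≡35; β=-2, v≡24 (mod 37); (35|37)=-1, (24|37)=-1; sign (−1)^0·-1^-2·-1^-6 = +1.
(a,b)_19: α=10, u≡17; β=5, v≡9 (mod 19); (17|19)=+1, (9|19)=+1; sign (−1)^0·+1^5·+1^10 = +1.
(a,b)_13: α=0, u≡12; β=1, v≡8 (mod 13); (12|13)=+1, (8|13)=-1; sign (−1)^0·+1^1·-1^0 = +1.
(a,b)_2: α=4, β=-1; u≡3, v≡1 (mod 8); ε(u)ε(v)=1·0, αω(v)=4·0, βω(u)=-1·1; sum ≡ 1  ⇒  -1.
(a,b)_23: α=2, u≡21; β=0, v≡16 (mod 23); (21|23)=-1, (16|23)=+1; sign (−1)^0·-1^0·+1^2 = +1.
(a,b)_31: α=2, u≡2; β=1, v≡2 (mod 31); (2|31)=+1, (2|31)=+1; sign (−1)^0·+1^1·+1^2 = +1.
(a,b)_5: α=-2, u≡4; β=0, v≡3 (mod 5); (4|5)=+1, (3|5)=-1; sign (−1)^0·+1^0·-1^-2 = +1.
(a,b)_11: α=4, u≡1; β=2, v≡6 (mod 11); (1|11)=+1, (6|11)=-1; sign (−1)^0·+1^2·-1^4 = +1.
(a,b)_7: α=-4, u≡5; β=-2, v≡3 (mod 7); (5|7)=-1, (3|7)=-1; sign (−1)^0·-1^-2·-1^-4 = +1.
(a,b)_∞: sgn(-29)=−, sgn(-1332318)=−, so -1.
(a,b)_29: α=-3, u≡22; β=-1, v≡4 (mod 29); (22|29)=+1, (4|29)=+1; sign (−1)^0·+1^-1·+1^-3 = +1.
Ram(-29, -1332318) = {2, ∞}; no ℚ_2-point on the conic.

[2, inf]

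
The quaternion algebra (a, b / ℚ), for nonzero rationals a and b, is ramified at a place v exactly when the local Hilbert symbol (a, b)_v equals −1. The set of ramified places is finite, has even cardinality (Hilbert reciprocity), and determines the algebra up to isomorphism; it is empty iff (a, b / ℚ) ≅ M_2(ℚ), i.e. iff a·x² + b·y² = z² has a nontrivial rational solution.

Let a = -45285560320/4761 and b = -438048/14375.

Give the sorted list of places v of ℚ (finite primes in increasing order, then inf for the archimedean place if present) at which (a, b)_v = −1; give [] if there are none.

(a, b) ≡ (-5005, -46) mod (ℚ^×)²; places V = {2, 3, 5, 7, 11, 13, 23, 47, ∞}.
(a,b)_23: α=-2, u≡2; β=-1, v≡14 (mod 23); (2|23)=+1, (14|23)=-1; sign (−1)^0·+1^-1·-1^-2 = +1.
(a,b)_13: α=1, u≡7; β=2, v≡6 (mod 13); (7|13)=-1, (6|13)=-1; sign (−1)^0·-1^2·-1^1 = -1.
(a,b)_11: α=1, u≡6; β=0, v≡3 (mod 11); (6|11)=-1, (3|11)=+1; sign (−1)^0·-1^0·+1^1 = +1.
(a,b)_7: α=1, u≡3; β=0, v≡3 (mod 7); (3|7)=-1, (3|7)=-1; sign (−1)^0·-1^0·-1^1 = -1.
(a,b)_3: α=-2, u≡2; β=4, v≡2 (mod 3); (2|3)=-1, (2|3)=-1; sign (−1)^0·-1^4·-1^-2 = +1.
(a,b)_47: α=2, u≡12; β=0, v≡28 (mod 47); (12|47)=+1, (28|47)=+1; sign (−1)^0·+1^0·+1^2 = +1.
(a,b)_∞: sgn(-5005)=−, sgn(-46)=−, so -1.
(a,b)_5: α=1, u≡1; β=-4, v≡4 (mod 5); (1|5)=+1, (4|5)=+1; sign (−1)^0·+1^-4·+1^1 = +1.
(a,b)_2: α=12, β=5; u≡3, v≡1 (mod 8); ε(u)ε(v)=1·0, αω(v)=12·0, βω(u)=5·1; sum ≡ 1  ⇒  -1.
|Ram(-5005, -46)| = 4, even; anisotropic at {2, 7, 13, ∞}.

[2, 7, 13, inf]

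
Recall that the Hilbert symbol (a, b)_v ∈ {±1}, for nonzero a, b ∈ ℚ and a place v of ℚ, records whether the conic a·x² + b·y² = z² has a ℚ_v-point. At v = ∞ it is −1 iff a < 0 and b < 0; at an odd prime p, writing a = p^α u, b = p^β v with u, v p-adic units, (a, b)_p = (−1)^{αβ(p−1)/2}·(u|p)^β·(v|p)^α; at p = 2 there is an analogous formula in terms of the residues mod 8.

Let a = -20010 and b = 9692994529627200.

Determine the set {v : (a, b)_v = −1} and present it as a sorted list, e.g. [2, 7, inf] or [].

(a, b) ≡ (-20010, 168113) mod (ℚ^×)²; places V = {2, 3, 5, 11, 17, 23, 29, 31, ∞}.
(a,b)_11: α=0, u≡10; β=1, v≡4 (mod 11); (10|11)=-1, (4|11)=+1; sign (−1)^0·-1^1·+1^0 = -1.
(a,b)_23: α=1, u≡4; β=2, v≡1 (mod 23); (4|23)=+1, (1|23)=+1; sign (−1)^0·+1^2·+1^1 = +1.
(a,b)_29: α=1, u≡6; β=3, v≡21 (mod 29); (6|29)=+1, (21|29)=-1; sign (−1)^0·+1^3·-1^1 = -1.
(a,b)_3: α=1, u≡2; β=4, v≡2 (mod 3); (2|3)=-1, (2|3)=-1; sign (−1)^0·-1^4·-1^1 = -1.
(a,b)_17: α=0, u≡16; β=1, v≡11 (mod 17); (16|17)=+1, (11|17)=-1; sign (−1)^0·+1^1·-1^0 = +1.
(a,b)_2: α=1, β=6; u≡3, v≡1 (mod 8); ε(u)ε(v)=1·0, αω(v)=1·0, βω(u)=6·1; sum ≡ 0  ⇒  +1.
(a,b)_∞: sgn(-20010)=−, sgn(168113)=+, so +1.
(a,b)_31: α=0, u≡16; β=1, v≡21 (mod 31); (16|31)=+1, (21|31)=-1; sign (−1)^0·+1^1·-1^0 = +1.
(a,b)_5: α=1, u≡3; β=2, v≡3 (mod 5); (3|5)=-1, (3|5)=-1; sign (−1)^0·-1^2·-1^1 = -1.
Ram(-20010, 168113) = {3, 5, 11, 29}; no ℚ_3-point on the conic.

[3, 5, 11, 29]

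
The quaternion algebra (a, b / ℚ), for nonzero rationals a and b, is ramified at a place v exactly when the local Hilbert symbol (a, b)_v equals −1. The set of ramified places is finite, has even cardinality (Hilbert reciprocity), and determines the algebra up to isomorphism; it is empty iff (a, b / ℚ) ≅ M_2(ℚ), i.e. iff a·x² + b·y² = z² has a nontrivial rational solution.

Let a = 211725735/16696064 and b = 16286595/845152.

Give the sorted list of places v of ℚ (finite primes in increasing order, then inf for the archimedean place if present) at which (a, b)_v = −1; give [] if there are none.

[2, 11]

Mod squares: a ≡ 165, b ≡ 4290. Check v ∈ {∞, 2, 3, 5, 7, 11, 13, 17}.
v=7: a=7^-2·(≡1), b=7^-4·(≡5) mod 7; (1|7)=+1, (5|7)=-1; (−1)^{-2·-4·3}·(+1)^-4·(-1)^-2 = +1.
v=17: a=17^4·(≡10), b=17^4·(≡3) mod 17; (10|17)=-1, (3|17)=-1; (−1)^{4·4·8}·(-1)^4·(-1)^4 = +1.
v=13: a=13^2·(≡12), b=13^1·(≡2) mod 13; (12|13)=+1, (2|13)=-1; (−1)^{2·1·6}·(+1)^1·(-1)^2 = +1.
v=5: a=5^1·(≡3), b=5^1·(≡2) mod 5; (3|5)=-1, (2|5)=-1; (−1)^{1·1·2}·(-1)^1·(-1)^1 = +1.
v=11: a=11^-3·(≡3), b=11^-1·(≡9) mod 11; (3|11)=+1, (9|11)=+1; (−1)^{-3·-1·5}·(+1)^-1·(+1)^-3 = -1.
v=2: v_2(a)=-8, v_2(b)=-5; units ≡ 5, 1 (mod 8); ε·ε+αω+βω = 0·0+-8·0+-5·1 ≡ 1  ⇒  (a,b)_2 = -1.
v=3: a=3^1·(≡1), b=3^1·(≡2) mod 3; (1|3)=+1, (2|3)=-1; (−1)^{1·1·1}·(+1)^1·(-1)^1 = +1.
v=∞: 165 > 0 and 4290 > 0  ⇒  (a,b)_∞ = +1.
|Ram(165, 4290)| = 2, even; anisotropic at {2, 11}.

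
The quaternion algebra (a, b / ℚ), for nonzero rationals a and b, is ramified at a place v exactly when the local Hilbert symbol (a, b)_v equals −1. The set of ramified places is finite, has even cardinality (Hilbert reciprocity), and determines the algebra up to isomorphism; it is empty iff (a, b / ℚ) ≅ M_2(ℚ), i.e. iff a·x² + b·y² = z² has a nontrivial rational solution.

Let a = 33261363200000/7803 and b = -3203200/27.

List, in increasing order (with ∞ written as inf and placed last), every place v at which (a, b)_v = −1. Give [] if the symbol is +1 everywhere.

[3, 13]

(a, b) ≡ (15, -6006) mod (ℚ^×)²; places V = {2, 3, 5, 7, 11, 13, 17, 31, ∞}.
(a,b)_17: α=-2, u≡1; β=0, v≡11 (mod 17); (1|17)=+1, (11|17)=-1; sign (−1)^0·+1^0·-1^-2 = +1.
(a,b)_7: α=0, u≡1; β=1, v≡3 (mod 7); (1|7)=+1, (3|7)=-1; sign (−1)^0·+1^1·-1^0 = +1.
(a,b)_3: α=-3, u≡2; β=-3, v≡2 (mod 3); (2|3)=-1, (2|3)=-1; sign (−1)^1·-1^-3·-1^-3 = -1.
(a,b)_11: α=0, u≡3; β=1, v≡5 (mod 11); (3|11)=+1, (5|11)=+1; sign (−1)^0·+1^1·+1^0 = +1.
(a,b)_13: α=2, u≡8; β=1, v≡2 (mod 13); (8|13)=-1, (2|13)=-1; sign (−1)^0·-1^1·-1^2 = -1.
(a,b)_31: α=2, u≡29; β=0, v≡8 (mod 31); (29|31)=-1, (8|31)=+1; sign (−1)^0·-1^0·+1^2 = +1.
(a,b)_∞: sgn(15)=+, sgn(-6006)=−, so +1.
(a,b)_5: α=5, u≡3; β=2, v≡1 (mod 5); (3|5)=-1, (1|5)=+1; sign (−1)^0·-1^2·+1^5 = +1.
(a,b)_2: α=16, β=7; u≡7, v≡5 (mod 8); ε(u)ε(v)=1·0, αω(v)=16·1, βω(u)=7·0; sum ≡ 0  ⇒  +1.
|Ram(15, -6006)| = 2, even; anisotropic at {3, 13}.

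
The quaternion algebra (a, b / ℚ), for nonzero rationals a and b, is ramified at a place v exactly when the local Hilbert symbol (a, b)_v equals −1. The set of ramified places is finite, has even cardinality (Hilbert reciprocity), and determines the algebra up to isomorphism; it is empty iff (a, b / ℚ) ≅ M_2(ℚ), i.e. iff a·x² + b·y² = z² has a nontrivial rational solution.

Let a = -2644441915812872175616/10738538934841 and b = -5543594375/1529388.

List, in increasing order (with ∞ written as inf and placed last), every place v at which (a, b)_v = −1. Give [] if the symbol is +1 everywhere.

[3, 11, 31, inf]

Mod squares: a ≡ -31, b ≡ -19437. Check v ∈ {∞, 2, 3, 5, 7, 11, 17, 19, 23, 29, 31, 37, 43}.
v=43: a=43^2·(≡28), b=43^0·(≡22) mod 43; (28|43)=-1, (22|43)=-1; (−1)^{2·0·21}·(-1)^0·(-1)^2 = +1.
v=19: a=19^2·(≡4), b=19^1·(≡18) mod 19; (4|19)=+1, (18|19)=-1; (−1)^{2·1·9}·(+1)^1·(-1)^2 = +1.
v=5: a=5^0·(≡4), b=5^4·(≡3) mod 5; (4|5)=+1, (3|5)=-1; (−1)^{0·4·2}·(+1)^4·(-1)^0 = +1.
v=17: a=17^-6·(≡5), b=17^-2·(≡11) mod 17; (5|17)=-1, (11|17)=-1; (−1)^{-6·-2·8}·(-1)^-2·(-1)^-6 = +1.
v=11: a=11^2·(≡8), b=11^1·(≡9) mod 11; (8|11)=-1, (9|11)=+1; (−1)^{2·1·5}·(-1)^1·(+1)^2 = -1.
v=7: a=7^2·(≡4), b=7^-2·(≡4) mod 7; (4|7)=+1, (4|7)=+1; (−1)^{2·-2·3}·(+1)^-2·(+1)^2 = +1.
v=23: a=23^-2·(≡17), b=23^0·(≡20) mod 23; (17|23)=-1, (20|23)=-1; (−1)^{-2·0·11}·(-1)^0·(-1)^-2 = +1.
v=31: a=31^3·(≡30), b=31^1·(≡15) mod 31; (30|31)=-1, (15|31)=-1; (−1)^{3·1·15}·(-1)^1·(-1)^3 = -1.
v=29: a=29^-2·(≡21), b=29^0·(≡16) mod 29; (21|29)=-1, (16|29)=+1; (−1)^{-2·0·14}·(-1)^0·(+1)^-2 = +1.
v=37: a=37^2·(≡15), b=37^2·(≡3) mod 37; (15|37)=-1, (3|37)=+1; (−1)^{2·2·18}·(-1)^2·(+1)^2 = +1.
v=2: v_2(a)=14, v_2(b)=-2; units ≡ 1, 3 (mod 8); ε·ε+αω+βω = 0·1+14·1+-2·0 ≡ 0  ⇒  (a,b)_2 = +1.
v=3: a=3^0·(≡2), b=3^-3·(≡1) mod 3; (2|3)=-1, (1|3)=+1; (−1)^{0·-3·1}·(-1)^-3·(+1)^0 = -1.
v=∞: -31 < 0 and -19437 < 0  ⇒  (a,b)_∞ = -1.
Ram(-31, -19437) = {3, 11, 31, ∞}; no ℚ_3-point on the conic.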